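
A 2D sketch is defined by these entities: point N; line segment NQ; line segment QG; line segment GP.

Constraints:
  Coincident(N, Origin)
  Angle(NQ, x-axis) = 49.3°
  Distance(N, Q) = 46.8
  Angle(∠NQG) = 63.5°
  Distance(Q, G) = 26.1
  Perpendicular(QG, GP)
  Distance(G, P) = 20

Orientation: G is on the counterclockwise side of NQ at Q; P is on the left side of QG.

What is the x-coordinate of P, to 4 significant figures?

0.3095

N is at the origin; NQ runs at 49.3° with length 46.8, so Q = 46.8·(cos 49.3°, sin 49.3°) = (30.52, 35.48). ∠NQG = 63.5°, so QG runs at 49.3° + (180° − 63.5°) = 165.8° from the x-axis; with |QG| = 26.1, G = Q + 26.1·(cos 165.8°, sin 165.8°) = (5.216, 41.88). The perpendicularity gives GP at right angles to QG; with |GP| = 20.0 on the left of QG, P = G + 20.0·(-0.2453, -0.9694) = (0.3095, 22.49). So P.x = 0.3095.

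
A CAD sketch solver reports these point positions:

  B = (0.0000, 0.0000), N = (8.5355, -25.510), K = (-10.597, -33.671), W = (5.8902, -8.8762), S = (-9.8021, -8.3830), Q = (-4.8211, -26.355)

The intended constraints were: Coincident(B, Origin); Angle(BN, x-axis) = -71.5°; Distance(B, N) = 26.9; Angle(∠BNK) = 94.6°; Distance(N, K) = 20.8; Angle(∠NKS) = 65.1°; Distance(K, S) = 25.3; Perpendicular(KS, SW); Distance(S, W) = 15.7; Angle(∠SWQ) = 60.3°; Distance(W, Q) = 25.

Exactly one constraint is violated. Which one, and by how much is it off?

Distance(W, Q) = 25 — off by 4.50.

B = (0.00, 0.00) ✓; BN at -71.50° ✓; |BN| = 26.90 ✓; ∠BNK = 94.60° ✓; |NK| = 20.80 ✓; ∠NKS = 65.10° ✓; |KS| = 25.30 ✓; ∠(KS, SW) = 90.00° ✓; |SW| = 15.70 ✓; ∠SWQ = 60.30° ✓; |WQ| = 20.50 ✗.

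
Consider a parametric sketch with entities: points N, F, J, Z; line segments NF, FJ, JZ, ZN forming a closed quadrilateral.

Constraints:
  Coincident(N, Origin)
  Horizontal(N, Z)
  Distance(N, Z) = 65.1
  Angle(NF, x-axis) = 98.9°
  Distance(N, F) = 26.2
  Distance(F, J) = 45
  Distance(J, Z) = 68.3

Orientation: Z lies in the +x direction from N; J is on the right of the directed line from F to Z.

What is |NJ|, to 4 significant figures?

18.98

Checks: |FJ| = 45.00 ✓; |JZ| = 68.30 ✓.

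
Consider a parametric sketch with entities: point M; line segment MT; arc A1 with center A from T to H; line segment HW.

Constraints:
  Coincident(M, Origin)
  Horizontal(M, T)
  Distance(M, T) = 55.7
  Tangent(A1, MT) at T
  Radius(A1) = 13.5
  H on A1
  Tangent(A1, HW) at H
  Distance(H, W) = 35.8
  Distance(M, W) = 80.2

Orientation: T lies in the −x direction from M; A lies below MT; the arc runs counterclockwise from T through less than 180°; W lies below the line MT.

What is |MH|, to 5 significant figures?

70.807

Checks: M.y = 0.00, T.y = 0.00 ✓; |AH| = 13.50 ✓; ∠(AH, HW) = 90.00° ✓; |HW| = 35.80 ✓; |MW| = 80.20 ✓.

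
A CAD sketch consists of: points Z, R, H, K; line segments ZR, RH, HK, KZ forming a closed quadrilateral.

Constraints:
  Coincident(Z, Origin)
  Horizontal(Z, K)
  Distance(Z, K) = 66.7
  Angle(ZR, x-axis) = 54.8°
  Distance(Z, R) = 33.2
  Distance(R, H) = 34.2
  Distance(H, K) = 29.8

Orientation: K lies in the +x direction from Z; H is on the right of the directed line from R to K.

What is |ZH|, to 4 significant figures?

37.03

Checks: Z.y = 0.00, K.y = 0.00 ✓; |RH| = 34.20 ✓; |HK| = 29.80 ✓.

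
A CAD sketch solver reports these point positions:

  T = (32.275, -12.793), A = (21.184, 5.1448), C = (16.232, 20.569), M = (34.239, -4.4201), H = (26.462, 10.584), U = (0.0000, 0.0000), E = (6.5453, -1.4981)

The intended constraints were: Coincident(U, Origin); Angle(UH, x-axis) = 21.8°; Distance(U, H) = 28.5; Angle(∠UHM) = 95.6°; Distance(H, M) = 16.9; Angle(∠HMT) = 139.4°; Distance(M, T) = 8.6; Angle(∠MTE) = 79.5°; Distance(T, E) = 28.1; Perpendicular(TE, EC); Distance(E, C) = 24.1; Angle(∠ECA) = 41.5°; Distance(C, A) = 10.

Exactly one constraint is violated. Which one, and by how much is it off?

Distance(C, A) = 10 — off by 6.20.

U = (0.00, 0.00) ✓; UH at 21.80° ✓; |UH| = 28.50 ✓; ∠UHM = 95.60° ✓; |HM| = 16.90 ✓; ∠HMT = 139.4° ✓; |MT| = 8.600 ✓; ∠MTE = 79.50° ✓; |TE| = 28.10 ✓; ∠(TE, EC) = 90.00° ✓; |EC| = 24.10 ✓; ∠ECA = 41.50° ✓; |CA| = 16.20 ✗.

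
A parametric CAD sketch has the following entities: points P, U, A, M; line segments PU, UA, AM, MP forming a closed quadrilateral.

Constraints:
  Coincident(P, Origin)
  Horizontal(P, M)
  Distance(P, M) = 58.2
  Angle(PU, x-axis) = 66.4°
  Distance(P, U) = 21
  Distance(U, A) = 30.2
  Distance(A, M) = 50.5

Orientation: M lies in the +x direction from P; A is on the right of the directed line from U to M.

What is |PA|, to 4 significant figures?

14.11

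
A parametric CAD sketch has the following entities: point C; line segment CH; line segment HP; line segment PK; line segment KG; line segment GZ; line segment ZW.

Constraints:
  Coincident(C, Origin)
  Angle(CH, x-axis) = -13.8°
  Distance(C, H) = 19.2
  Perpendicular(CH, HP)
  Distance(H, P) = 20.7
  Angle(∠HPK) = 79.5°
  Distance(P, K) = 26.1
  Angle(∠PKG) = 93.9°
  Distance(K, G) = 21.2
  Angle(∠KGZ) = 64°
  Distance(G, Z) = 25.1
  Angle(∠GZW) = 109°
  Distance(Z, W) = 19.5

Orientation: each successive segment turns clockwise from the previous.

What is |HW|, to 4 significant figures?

28.16

∠KGZ = 64.0° gives GZ at -46.40° from the x-axis; with |GZ| = 25.1, Z = (14.62, -12.25). ∠GZW = 109.0° gives ZW at -117.4° from the x-axis; with |ZW| = 19.5, W = (5.646, -29.56). Then |HW| = |W − H| = 28.16.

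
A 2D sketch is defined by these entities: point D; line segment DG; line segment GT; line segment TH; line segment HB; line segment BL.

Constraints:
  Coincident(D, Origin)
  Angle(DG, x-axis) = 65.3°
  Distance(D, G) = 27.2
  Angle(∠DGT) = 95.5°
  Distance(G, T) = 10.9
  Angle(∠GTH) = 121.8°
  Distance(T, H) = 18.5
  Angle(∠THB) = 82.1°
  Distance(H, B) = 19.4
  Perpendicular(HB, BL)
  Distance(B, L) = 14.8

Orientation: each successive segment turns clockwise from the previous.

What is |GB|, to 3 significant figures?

23.8

D is at the origin; DG runs at 65.3° with length 27.2, so G = (11.4, 24.7). ∠DGT = 95.5° gives GT at -19.2° from the x-axis; with |GT| = 10.9, T = (21.7, 21.1). ∠GTH = 121.8° gives TH at -77.4° from the x-axis; with |TH| = 18.5, H = (25.7, 3.07). ∠THB = 82.1° gives HB at -175° from the x-axis; with |HB| = 19.4, B = (6.36, 1.48). Then |GB| = |B − G| = 23.8.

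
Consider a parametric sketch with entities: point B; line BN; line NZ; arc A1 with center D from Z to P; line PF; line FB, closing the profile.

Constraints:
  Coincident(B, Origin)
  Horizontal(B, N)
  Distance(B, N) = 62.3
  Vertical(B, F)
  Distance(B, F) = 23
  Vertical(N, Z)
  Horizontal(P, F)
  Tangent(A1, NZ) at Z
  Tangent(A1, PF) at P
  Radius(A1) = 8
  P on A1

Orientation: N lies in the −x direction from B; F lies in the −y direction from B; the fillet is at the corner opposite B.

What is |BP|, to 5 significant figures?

58.970

The virtual corner opposite B is at (-62.300, -23.000). Since A1 is tangent to NZ there, DZ ⟂ NZ and the tangent condition forces DP to be normal to PF, with radius 8.0, so the center D sits 8.0 in from both sides at D = (-54.300, -15.000). That places the tangent points at Z = (-62.300, -15.000) on NZ and P = (-54.300, -23.000) on PF. Then |BP| = |P − B| = 58.970.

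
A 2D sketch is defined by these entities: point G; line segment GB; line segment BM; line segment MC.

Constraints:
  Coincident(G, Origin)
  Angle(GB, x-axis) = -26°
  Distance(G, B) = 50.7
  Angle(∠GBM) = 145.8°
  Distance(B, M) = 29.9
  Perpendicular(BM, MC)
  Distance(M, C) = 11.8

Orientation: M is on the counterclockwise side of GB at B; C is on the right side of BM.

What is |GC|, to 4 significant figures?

82.36

G is at the origin; GB runs at -26.0° with length 50.7, so B = 50.7·(cos -26.0°, sin -26.0°) = (45.57, -22.23). ∠GBM = 145.8°, so BM runs at -26.0° + (180° − 145.8°) = 8.200° from the x-axis; with |BM| = 29.9, M = B + 29.9·(cos 8.200°, sin 8.200°) = (75.16, -17.96). The perpendicularity gives MC at right angles to BM; with |MC| = 11.8 on the right of BM, C = M + 11.8·(0.1426, -0.9898) = (76.85, -29.64). Then |GC| = |C − G| = 82.36.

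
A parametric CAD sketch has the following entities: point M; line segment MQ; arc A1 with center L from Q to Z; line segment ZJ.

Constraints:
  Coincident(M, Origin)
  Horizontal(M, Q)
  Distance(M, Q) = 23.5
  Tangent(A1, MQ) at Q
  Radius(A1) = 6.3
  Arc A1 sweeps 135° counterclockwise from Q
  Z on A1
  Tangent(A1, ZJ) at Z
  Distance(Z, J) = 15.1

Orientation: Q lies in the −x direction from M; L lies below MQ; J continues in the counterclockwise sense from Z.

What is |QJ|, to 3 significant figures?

22.3

M is at the origin; MQ is horizontal with |MQ| = 23.5 and Q on the −x side, so Q = (-23.5, 0.00). The tangent condition forces LQ to be normal to MQ, so L = Q + (0, -6.3) = (-23.5, -6.30). On A1, Q sits at bearing 90° from L; a 135° counterclockwise sweep puts Z at bearing 225°, so Z = L + 6.3·(cos 225°, sin 225°) = (-28.0, -10.8). A1 meets ZJ tangentially, so LZ is at right angles to ZJ, so ZJ runs along (−sin 225°, cos 225°); with |ZJ| = 15.1, J = (-17.3, -21.4). Then |QJ| = |J − Q| = 22.3.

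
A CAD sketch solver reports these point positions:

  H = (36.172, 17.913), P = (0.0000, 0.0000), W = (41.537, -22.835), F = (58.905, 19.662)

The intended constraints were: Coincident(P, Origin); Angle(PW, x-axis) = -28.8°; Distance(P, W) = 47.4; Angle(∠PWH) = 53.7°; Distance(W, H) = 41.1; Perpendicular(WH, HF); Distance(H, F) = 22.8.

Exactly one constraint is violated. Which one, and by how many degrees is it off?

Perpendicular(WH, HF) — off by 3.10°.

P = (0.00, 0.00) ✓; PW at -28.80° ✓; |PW| = 47.40 ✓; ∠PWH = 53.70° ✓; |WH| = 41.10 ✓; ∠(WH, HF) = 93.10° ✗; |HF| = 22.80 ✓.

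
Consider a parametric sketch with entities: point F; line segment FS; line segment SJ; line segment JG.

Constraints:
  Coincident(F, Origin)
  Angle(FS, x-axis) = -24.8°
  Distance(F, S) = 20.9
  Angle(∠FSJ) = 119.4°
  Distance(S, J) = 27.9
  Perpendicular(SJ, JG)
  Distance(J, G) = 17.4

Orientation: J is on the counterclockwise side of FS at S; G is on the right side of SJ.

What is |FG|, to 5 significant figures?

52.193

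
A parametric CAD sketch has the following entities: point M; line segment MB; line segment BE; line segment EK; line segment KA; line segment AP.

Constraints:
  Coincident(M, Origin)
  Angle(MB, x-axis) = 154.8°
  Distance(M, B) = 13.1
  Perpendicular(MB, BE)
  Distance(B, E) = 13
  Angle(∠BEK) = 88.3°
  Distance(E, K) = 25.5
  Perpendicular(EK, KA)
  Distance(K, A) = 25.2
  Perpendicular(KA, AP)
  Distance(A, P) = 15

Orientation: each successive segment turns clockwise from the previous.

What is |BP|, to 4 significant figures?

15.85

M is at the origin; MB runs at 154.8° with length 13.1, so B = (-11.85, 5.578). MB ⟂ BE, so BE runs at 64.80°; with |BE| = 13.0, E = (-6.318, 17.34). ∠BEK = 88.3° gives EK at -26.90° from the x-axis; with |EK| = 25.5, K = (16.42, 5.803). The perpendicularity gives KA at right angles to EK, so KA runs at -116.9°; with |KA| = 25.2, A = (5.021, -16.67). KA ⟂ AP, so AP runs at 153.1°; with |AP| = 15.0, P = (-8.356, -9.883). Then |BP| = |P − B| = 15.85.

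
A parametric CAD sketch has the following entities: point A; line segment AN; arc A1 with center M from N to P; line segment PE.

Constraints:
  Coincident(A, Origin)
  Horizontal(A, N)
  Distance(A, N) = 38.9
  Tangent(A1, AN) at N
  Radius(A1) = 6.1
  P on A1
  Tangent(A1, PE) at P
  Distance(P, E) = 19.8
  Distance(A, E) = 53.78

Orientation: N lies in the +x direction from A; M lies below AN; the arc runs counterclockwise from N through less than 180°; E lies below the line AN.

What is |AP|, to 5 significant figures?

35.863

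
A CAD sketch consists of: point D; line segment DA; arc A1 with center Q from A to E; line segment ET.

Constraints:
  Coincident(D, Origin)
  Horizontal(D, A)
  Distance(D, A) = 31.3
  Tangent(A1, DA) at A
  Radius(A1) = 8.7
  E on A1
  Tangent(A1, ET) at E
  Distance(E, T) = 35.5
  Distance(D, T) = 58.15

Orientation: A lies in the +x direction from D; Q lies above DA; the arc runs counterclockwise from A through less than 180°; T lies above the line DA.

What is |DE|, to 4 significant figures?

41.06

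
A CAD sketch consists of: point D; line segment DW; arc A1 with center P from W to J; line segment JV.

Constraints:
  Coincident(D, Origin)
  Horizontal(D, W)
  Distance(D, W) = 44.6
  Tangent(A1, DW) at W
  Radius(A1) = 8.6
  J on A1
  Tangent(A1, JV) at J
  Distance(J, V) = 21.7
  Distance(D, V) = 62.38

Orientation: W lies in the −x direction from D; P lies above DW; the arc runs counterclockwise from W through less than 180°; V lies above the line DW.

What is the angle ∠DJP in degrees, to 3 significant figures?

111°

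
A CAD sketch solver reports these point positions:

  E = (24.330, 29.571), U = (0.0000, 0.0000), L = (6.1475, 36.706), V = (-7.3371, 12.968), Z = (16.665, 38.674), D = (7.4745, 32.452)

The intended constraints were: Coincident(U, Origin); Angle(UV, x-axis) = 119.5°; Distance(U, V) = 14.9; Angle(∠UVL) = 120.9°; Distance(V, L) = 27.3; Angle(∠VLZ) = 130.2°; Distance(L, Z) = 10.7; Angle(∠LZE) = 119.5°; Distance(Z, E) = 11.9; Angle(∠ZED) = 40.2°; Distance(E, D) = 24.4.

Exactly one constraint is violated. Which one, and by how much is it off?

Distance(E, D) = 24.4 — off by 7.30.

U = (0.00, 0.00) ✓; UV at 119.5° ✓; |UV| = 14.90 ✓; ∠UVL = 120.9° ✓; |VL| = 27.30 ✓; ∠VLZ = 130.2° ✓; |LZ| = 10.70 ✓; ∠LZE = 119.5° ✓; |ZE| = 11.90 ✓; ∠ZED = 40.20° ✓; |ED| = 17.10 ✗.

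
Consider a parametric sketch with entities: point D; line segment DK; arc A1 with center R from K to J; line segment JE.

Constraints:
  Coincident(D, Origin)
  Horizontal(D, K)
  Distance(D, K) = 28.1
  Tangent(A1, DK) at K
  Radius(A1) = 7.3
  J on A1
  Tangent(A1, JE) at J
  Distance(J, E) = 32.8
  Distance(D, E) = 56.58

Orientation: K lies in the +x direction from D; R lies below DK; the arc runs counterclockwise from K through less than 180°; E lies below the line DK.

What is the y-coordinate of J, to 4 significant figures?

-11.70

D is at the origin; D and K share the same y with |DK| = 28.1 and K on the +x side, so K = (28.10, 0.000). Tangency of A1 to DK means the radius RK is perpendicular to DK, so R = K + (0, -7.3) = (28.10, -7.300). Since RJ ⟂ JE (tangency), |RE| = √(7.3² + 32.8²) = 33.60 regardless of where J sits on A1. So E lies on both circle(D, 56.58) and circle(R, 33.60); the below-DK intersection is E = (42.03, -37.88). J is the foot of the tangent from E: J = (22.27, -11.70).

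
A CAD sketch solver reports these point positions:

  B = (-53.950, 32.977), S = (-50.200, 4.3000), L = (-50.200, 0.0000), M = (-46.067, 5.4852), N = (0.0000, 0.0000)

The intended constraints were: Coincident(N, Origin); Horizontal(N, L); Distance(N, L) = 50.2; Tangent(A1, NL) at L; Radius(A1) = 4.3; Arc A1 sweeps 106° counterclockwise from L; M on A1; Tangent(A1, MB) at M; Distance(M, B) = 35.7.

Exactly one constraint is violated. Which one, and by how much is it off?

Distance(M, B) = 35.7 — off by 7.10.

N = (0.00, 0.00) ✓; N.y = 0.00, L.y = 0.00 ✓; |NL| = 50.20 ✓; ∠(SL, LN) = 90.00° ✓; |SL| = 4.300 ✓; bearing(S→M) − bearing(S→L) = 106.0° ✓; |SM| = 4.300 ✓; ∠(SM, MB) = 90.00° ✓; |MB| = 28.60 ✗.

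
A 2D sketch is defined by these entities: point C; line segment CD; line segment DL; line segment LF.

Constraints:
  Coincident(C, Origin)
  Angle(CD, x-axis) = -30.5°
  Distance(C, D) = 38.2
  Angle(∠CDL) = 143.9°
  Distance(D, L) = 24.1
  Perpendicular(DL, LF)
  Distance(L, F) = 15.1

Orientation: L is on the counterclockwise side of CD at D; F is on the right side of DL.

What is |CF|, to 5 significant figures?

66.599

∠CDL = 143.9°, so DL runs at -30.5° + (180° − 143.9°) = 5.6000° from the x-axis; with |DL| = 24.1, L = D + 24.1·(cos 5.6000°, sin 5.6000°) = (56.899, -17.036). DL is perpendicular to LF; with |LF| = 15.1 on the right of DL, F = L + 15.1·(0.097583, -0.99523) = (58.373, -32.064). Then |CF| = |F − C| = 66.599.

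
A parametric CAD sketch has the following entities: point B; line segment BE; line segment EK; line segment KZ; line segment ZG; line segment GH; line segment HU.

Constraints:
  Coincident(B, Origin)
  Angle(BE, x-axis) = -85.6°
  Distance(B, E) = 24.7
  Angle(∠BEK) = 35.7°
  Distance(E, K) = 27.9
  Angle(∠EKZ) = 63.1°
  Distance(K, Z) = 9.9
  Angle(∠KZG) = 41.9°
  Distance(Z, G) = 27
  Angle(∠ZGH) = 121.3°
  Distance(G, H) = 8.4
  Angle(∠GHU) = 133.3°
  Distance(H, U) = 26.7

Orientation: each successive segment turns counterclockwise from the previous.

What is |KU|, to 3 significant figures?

31.3

B is at the origin; BE runs at -85.6° with length 24.7, so E = (1.89, -24.6). ∠BEK = 35.7° gives EK at 58.7° from the x-axis; with |EK| = 27.9, K = (16.4, -0.788). ∠EKZ = 63.1° gives KZ at 176° from the x-axis; with |KZ| = 9.9, Z = (6.52, -0.0283). ∠KZG = 41.9° gives ZG at -46.3° from the x-axis; with |ZG| = 27.0, G = (25.2, -19.5). ∠ZGH = 121.3° gives GH at 12.4° from the x-axis; with |GH| = 8.4, H = (33.4, -17.7). ∠GHU = 133.3° gives HU at 59.1° from the x-axis; with |HU| = 26.7, U = (47.1, 5.17). Then |KU| = |U − K| = 31.3.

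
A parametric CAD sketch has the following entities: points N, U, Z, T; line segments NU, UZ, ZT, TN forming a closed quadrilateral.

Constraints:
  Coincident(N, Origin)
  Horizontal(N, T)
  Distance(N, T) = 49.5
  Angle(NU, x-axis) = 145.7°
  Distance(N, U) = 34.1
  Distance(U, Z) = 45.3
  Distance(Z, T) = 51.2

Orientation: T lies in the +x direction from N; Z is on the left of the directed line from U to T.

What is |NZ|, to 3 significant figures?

39.0

N is at the origin; N and T share the same y with |NT| = 49.5 and T in +x, so T = (49.5, 0). NU runs at 145.7° with |NU| = 34.1, so U = (-28.2, 19.2). Z is determined by |UZ| = 45.3 and |ZT| = 51.2 together: it lies at the intersection of circle(U, 45.3) and circle(T, 51.2). With |UT| = 80.0, the foot of the radical line on UT is 36.4 from U and the perpendicular offset is √(45.3² − 36.4²) = 26.9. Taking the left-of-UT solution: Z = (13.7, 36.6).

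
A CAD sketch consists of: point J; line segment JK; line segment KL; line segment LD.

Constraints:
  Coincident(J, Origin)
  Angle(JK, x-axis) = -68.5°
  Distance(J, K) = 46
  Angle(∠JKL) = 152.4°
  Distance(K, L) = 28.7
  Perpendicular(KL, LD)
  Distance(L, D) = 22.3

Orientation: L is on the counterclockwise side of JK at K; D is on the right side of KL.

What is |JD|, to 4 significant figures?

82.02

J is at the origin; JK runs at -68.5° with length 46.0, so K = 46.0·(cos -68.5°, sin -68.5°) = (16.86, -42.80). ∠JKL = 152.4°, so KL runs at -68.5° + (180° − 152.4°) = -40.90° from the x-axis; with |KL| = 28.7, L = K + 28.7·(cos -40.90°, sin -40.90°) = (38.55, -61.59). KL is perpendicular to LD; with |LD| = 22.3 on the right of KL, D = L + 22.3·(-0.6547, -0.7559) = (23.95, -78.45). Then |JD| = |D − J| = 82.02.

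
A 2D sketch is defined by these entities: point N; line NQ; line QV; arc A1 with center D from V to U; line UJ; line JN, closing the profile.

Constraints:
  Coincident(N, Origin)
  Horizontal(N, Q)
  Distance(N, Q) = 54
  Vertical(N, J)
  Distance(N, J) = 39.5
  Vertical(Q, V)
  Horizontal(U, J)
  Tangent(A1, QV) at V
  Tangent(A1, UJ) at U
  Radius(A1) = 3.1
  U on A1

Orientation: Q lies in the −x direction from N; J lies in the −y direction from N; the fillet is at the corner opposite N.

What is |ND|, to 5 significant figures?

62.576

N is at the origin; N and Q share the same y with |NQ| = 54.0 and Q on the −x side, so Q = (-54.000, 0.0000). NJ is vertical with |NJ| = 39.5 and J on the −y side, so J = (0.0000, -39.500). The virtual corner opposite N is at (-54.000, -39.500). Tangency of A1 to QV means the radius DV is perpendicular to QV and the tangent condition forces DU to be normal to UJ, with radius 3.1, so the center D sits 3.1 in from both sides at D = (-50.900, -36.400). Then |ND| = |D − N| = 62.576.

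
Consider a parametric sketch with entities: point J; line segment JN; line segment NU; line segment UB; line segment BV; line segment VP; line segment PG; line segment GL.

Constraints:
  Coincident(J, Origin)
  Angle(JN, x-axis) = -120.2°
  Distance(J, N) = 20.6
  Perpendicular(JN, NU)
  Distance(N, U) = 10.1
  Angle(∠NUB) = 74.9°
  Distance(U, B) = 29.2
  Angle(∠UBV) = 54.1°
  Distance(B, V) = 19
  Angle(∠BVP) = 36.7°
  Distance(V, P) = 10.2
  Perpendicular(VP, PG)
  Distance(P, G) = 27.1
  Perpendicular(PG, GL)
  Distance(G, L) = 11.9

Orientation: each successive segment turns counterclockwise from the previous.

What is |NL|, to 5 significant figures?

43.115

J is at the origin; JN runs at -120.2° with length 20.6, so N = (-10.362, -17.804). JN is perpendicular to NU, so NU runs at -30.200°; with |NU| = 10.1, U = (-1.6330, -22.885). ∠NUB = 74.9° gives UB at 74.900° from the x-axis; with |UB| = 29.2, B = (5.9737, 5.3072). ∠UBV = 54.1° gives BV at -159.20° from the x-axis; with |BV| = 19.0, V = (-11.788, -1.4398). ∠BVP = 36.7° gives VP at -15.900° from the x-axis; with |VP| = 10.2, P = (-1.9782, -4.2342). VP ⟂ PG, so PG runs at 74.100°; with |PG| = 27.1, G = (5.4461, 21.829). The perpendicularity gives GL at right angles to PG, so GL runs at 164.10°; with |GL| = 11.9, L = (-5.9987, 25.089). Then |NL| = |L − N| = 43.115.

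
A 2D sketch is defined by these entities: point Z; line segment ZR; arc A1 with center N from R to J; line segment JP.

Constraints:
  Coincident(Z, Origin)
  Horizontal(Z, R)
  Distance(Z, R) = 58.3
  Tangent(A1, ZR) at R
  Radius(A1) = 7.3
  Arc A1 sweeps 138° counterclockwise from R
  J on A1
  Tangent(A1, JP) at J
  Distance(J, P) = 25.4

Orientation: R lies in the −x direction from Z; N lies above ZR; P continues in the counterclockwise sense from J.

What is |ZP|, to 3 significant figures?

78.2

On A1, R sits at bearing -90° from N; a 138° counterclockwise sweep puts J at bearing 48°, so J = N + 7.3·(cos 48°, sin 48°) = (-53.4, 12.7). The tangent condition forces NJ to be normal to JP, so JP runs along (−sin 48°, cos 48°); with |JP| = 25.4, P = (-72.3, 29.7). Then |ZP| = |P − Z| = 78.2.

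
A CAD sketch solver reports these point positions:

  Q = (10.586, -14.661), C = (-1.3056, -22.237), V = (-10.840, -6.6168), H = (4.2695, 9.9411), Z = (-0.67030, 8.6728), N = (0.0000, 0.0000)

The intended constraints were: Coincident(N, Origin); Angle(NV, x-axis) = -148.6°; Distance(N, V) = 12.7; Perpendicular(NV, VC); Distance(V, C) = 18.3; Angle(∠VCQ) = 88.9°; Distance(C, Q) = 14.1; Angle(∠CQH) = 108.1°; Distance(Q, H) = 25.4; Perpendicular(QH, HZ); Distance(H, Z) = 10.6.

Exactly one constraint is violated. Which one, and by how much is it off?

Distance(H, Z) = 10.6 — off by 5.50.

N = (0.00, 0.00) ✓; NV at -148.6° ✓; |NV| = 12.70 ✓; ∠(NV, VC) = 90.00° ✓; |VC| = 18.30 ✓; ∠VCQ = 88.90° ✓; |CQ| = 14.10 ✓; ∠CQH = 108.1° ✓; |QH| = 25.40 ✓; ∠(QH, HZ) = 90.00° ✓; |HZ| = 5.100 ✗.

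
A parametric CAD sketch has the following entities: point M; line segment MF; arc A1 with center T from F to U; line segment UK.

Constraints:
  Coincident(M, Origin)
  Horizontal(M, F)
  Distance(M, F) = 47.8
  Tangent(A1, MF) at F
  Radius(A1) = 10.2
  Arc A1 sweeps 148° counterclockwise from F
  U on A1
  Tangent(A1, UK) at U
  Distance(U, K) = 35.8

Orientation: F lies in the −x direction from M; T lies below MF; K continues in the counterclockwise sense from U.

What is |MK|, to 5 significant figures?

44.185

M is at the origin; MF is horizontal with |MF| = 47.8 and F on the −x side, so F = (-47.800, 0.0000). Tangency of A1 to MF means the radius TF is perpendicular to MF, so T = F + (0, -10.2) = (-47.800, -10.200). On A1, F sits at bearing 90° from T; a 148° counterclockwise sweep puts U at bearing 238°, so U = T + 10.2·(cos 238°, sin 238°) = (-53.205, -18.850). A1 meets UK tangentially, so TU is at right angles to UK, so UK runs along (−sin 238°, cos 238°); with |UK| = 35.8, K = (-22.845, -37.821). Then |MK| = |K − M| = 44.185.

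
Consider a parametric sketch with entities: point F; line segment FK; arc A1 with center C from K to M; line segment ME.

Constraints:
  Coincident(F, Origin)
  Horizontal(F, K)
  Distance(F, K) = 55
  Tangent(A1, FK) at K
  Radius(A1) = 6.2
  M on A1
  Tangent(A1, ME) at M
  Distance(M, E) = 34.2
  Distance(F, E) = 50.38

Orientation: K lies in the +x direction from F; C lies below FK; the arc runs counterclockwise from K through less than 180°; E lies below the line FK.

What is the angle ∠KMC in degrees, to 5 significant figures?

56.467°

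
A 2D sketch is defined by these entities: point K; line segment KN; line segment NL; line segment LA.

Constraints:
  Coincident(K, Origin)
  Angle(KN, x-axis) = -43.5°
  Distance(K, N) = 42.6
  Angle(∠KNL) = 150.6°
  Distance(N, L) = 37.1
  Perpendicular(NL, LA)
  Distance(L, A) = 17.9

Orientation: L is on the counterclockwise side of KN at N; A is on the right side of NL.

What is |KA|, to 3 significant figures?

83.8

K is at the origin; KN runs at -43.5° with length 42.6, so N = 42.6·(cos -43.5°, sin -43.5°) = (30.9, -29.3). ∠KNL = 150.6°, so NL runs at -43.5° + (180° − 150.6°) = -14.1° from the x-axis; with |NL| = 37.1, L = N + 37.1·(cos -14.1°, sin -14.1°) = (66.9, -38.4). The perpendicularity gives LA at right angles to NL; with |LA| = 17.9 on the right of NL, A = L + 17.9·(-0.244, -0.970) = (62.5, -55.7). Then |KA| = |A − K| = 83.8.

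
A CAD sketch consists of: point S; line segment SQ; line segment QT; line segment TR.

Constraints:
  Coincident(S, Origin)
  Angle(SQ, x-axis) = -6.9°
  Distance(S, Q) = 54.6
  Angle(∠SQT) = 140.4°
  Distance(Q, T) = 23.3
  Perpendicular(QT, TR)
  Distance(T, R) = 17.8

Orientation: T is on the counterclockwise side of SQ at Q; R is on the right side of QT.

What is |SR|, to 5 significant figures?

83.907

S is at the origin; SQ runs at -6.9° with length 54.6, so Q = 54.6·(cos -6.9°, sin -6.9°) = (54.205, -6.5595). ∠SQT = 140.4°, so QT runs at -6.9° + (180° − 140.4°) = 32.700° from the x-axis; with |QT| = 23.3, T = Q + 23.3·(cos 32.700°, sin 32.700°) = (73.812, 6.0281). QT is perpendicular to TR; with |TR| = 17.8 on the right of QT, R = T + 17.8·(0.54024, -0.84151) = (83.428, -8.9508). Then |SR| = |R − S| = 83.907.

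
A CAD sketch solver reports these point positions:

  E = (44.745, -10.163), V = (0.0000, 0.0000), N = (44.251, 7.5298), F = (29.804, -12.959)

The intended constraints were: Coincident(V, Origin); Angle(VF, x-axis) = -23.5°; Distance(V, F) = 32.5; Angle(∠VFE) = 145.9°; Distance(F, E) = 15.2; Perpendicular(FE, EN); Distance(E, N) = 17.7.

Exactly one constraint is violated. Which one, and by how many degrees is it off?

Perpendicular(FE, EN) — off by 9.00°.

V = (0.00, 0.00) ✓; VF at -23.50° ✓; |VF| = 32.50 ✓; ∠VFE = 145.9° ✓; |FE| = 15.20 ✓; ∠(FE, EN) = 81.00° ✗; |EN| = 17.70 ✓.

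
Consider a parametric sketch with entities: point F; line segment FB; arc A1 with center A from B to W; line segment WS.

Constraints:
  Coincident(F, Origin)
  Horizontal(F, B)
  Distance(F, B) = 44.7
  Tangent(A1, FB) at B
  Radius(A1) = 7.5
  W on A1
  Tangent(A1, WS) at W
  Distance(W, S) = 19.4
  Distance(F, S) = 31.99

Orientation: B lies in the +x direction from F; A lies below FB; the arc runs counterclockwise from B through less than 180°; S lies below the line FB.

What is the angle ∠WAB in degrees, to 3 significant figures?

50.7°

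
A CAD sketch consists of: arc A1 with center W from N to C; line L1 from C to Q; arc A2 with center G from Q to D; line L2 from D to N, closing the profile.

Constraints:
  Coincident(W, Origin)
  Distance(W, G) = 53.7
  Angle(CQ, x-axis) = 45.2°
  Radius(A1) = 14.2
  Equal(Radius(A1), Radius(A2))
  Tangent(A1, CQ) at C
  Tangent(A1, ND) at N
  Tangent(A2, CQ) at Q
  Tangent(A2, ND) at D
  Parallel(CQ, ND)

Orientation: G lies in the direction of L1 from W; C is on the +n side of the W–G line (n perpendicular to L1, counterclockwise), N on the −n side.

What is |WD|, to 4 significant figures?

55.55

Tangency of A1 to both parallel lines with radius 14.2 puts C and N at W ± 14.2·n: C = (-10.08, 10.01), N = (10.08, -10.01). Equal radii place Q and D the same way about G: Q = G + 14.2·n = (27.76, 48.11), D = G − 14.2·n = (47.91, 28.10). Then |WD| = |D − W| = 55.55.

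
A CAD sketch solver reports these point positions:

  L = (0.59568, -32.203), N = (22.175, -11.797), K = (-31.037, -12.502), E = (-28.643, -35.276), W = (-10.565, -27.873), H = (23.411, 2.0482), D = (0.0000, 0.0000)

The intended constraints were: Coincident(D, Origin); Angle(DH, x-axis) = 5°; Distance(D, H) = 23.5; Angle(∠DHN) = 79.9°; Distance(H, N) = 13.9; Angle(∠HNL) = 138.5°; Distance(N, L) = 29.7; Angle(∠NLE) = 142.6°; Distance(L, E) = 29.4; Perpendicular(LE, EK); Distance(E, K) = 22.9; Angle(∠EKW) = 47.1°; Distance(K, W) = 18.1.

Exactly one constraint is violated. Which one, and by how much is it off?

Distance(K, W) = 18.1 — off by 7.50.

D = (0.00, 0.00) ✓; DH at 5.000° ✓; |DH| = 23.50 ✓; ∠DHN = 79.90° ✓; |HN| = 13.90 ✓; ∠HNL = 138.5° ✓; |NL| = 29.70 ✓; ∠NLE = 142.6° ✓; |LE| = 29.40 ✓; ∠(LE, EK) = 90.00° ✓; |EK| = 22.90 ✓; ∠EKW = 47.10° ✓; |KW| = 25.60 ✗.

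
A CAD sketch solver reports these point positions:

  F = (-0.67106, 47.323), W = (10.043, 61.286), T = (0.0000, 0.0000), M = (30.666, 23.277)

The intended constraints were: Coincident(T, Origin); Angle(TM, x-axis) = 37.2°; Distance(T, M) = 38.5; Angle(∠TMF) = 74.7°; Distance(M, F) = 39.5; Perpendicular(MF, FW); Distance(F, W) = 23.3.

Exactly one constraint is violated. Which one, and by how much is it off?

Distance(F, W) = 23.3 — off by 5.70.

T = (0.00, 0.00) ✓; TM at 37.20° ✓; |TM| = 38.50 ✓; ∠TMF = 74.70° ✓; |MF| = 39.50 ✓; ∠(MF, FW) = 90.00° ✓; |FW| = 17.60 ✗.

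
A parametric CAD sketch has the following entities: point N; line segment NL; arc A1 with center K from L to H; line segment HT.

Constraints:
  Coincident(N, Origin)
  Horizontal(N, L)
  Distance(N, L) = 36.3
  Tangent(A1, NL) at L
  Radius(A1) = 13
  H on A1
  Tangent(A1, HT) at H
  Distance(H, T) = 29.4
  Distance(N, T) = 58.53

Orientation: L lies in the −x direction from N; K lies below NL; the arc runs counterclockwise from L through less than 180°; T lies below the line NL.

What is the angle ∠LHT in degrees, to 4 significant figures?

123.9°

N is at the origin; N and L share the same y with |NL| = 36.3 and L on the −x side, so L = (-36.30, 0.000). Tangency of A1 to NL means the radius KL is perpendicular to NL, so K = L + (0, -13) = (-36.30, -13.00). Since KH ⟂ HT (tangency), |KT| = √(13.0² + 29.4²) = 32.15 regardless of where H sits on A1. So T lies on both circle(N, 58.53) and circle(K, 32.15); the below-NL intersection is T = (-37.27, -45.13). H is the foot of the tangent from T: H = (-48.34, -17.90).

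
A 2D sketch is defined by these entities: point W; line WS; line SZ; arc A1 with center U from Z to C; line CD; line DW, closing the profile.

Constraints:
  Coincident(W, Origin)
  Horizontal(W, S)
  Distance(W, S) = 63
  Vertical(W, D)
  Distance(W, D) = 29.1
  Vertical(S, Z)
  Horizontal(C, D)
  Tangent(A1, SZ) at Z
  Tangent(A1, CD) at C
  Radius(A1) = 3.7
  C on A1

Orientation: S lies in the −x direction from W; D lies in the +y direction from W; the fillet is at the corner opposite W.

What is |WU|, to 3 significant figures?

64.5

W is at the origin; WS is horizontal with |WS| = 63.0 and S on the −x side, so S = (-63.0, 0.00). WD is vertical with |WD| = 29.1 and D on the +y side, so D = (0.00, 29.1). The virtual corner opposite W is at (-63.0, 29.1). A1 meets SZ tangentially, so UZ is at right angles to SZ and the tangent condition forces UC to be normal to CD, with radius 3.7, so the center U sits 3.7 in from both sides at U = (-59.3, 25.4). Then |WU| = |U − W| = 64.5.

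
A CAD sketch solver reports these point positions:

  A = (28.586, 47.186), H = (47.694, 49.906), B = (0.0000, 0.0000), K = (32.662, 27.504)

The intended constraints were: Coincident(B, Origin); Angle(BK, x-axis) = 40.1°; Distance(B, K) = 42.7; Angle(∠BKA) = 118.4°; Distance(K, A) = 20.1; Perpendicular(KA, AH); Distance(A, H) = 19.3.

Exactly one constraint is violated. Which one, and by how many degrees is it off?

Perpendicular(KA, AH) — off by 3.60°.

B = (0.00, 0.00) ✓; BK at 40.10° ✓; |BK| = 42.70 ✓; ∠BKA = 118.4° ✓; |KA| = 20.10 ✓; ∠(KA, AH) = 93.60° ✗; |AH| = 19.30 ✓.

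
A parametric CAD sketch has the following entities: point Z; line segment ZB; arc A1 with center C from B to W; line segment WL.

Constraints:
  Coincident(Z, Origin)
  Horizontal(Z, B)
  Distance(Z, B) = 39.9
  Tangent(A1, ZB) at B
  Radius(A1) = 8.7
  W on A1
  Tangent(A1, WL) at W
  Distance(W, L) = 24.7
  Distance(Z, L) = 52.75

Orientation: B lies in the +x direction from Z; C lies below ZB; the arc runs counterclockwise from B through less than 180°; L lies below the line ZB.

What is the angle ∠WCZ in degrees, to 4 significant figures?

30.98°

Checks: |CW| = 8.700 ✓; ∠(CW, WL) = 90.00° ✓; |WL| = 24.70 ✓; |ZL| = 52.75 ✓.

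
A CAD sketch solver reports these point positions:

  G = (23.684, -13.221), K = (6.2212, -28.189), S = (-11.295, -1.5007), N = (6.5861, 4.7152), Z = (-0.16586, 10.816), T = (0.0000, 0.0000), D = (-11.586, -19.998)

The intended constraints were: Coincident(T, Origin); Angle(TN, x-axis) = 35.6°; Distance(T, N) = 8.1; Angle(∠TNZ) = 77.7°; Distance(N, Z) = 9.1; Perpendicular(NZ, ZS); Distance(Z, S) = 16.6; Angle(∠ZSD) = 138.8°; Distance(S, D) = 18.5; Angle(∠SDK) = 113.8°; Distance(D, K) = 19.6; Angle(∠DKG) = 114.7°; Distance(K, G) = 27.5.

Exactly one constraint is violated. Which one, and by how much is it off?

Distance(K, G) = 27.5 — off by 4.50.

T = (0.00, 0.00) ✓; TN at 35.60° ✓; |TN| = 8.100 ✓; ∠TNZ = 77.70° ✓; |NZ| = 9.100 ✓; ∠(NZ, ZS) = 90.00° ✓; |ZS| = 16.60 ✓; ∠ZSD = 138.8° ✓; |SD| = 18.50 ✓; ∠SDK = 113.8° ✓; |DK| = 19.60 ✓; ∠DKG = 114.7° ✓; |KG| = 23.00 ✗.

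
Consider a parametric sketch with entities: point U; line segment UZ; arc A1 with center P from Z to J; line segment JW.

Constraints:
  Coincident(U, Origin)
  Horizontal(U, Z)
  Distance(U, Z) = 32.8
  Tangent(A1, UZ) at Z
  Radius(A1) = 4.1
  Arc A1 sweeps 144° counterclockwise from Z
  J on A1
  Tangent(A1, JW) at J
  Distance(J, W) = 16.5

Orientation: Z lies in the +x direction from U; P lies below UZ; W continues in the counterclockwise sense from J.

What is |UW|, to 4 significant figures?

46.97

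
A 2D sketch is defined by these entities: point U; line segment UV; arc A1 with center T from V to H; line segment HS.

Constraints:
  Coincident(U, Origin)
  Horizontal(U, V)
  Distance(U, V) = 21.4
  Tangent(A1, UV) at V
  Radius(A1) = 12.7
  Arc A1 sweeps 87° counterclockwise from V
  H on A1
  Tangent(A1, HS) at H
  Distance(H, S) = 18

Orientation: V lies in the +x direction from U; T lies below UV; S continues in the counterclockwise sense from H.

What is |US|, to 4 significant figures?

31.00

U is at the origin; U and V share the same y with |UV| = 21.4 and V on the +x side, so V = (21.40, 0.000). Tangency of A1 to UV means the radius TV is perpendicular to UV, so T = V + (0, -12.7) = (21.40, -12.70). On A1, V sits at bearing 90° from T; an 87° counterclockwise sweep puts H at bearing 177°, so H = T + 12.7·(cos 177°, sin 177°) = (8.717, -12.04). A1 meets HS tangentially, so TH is at right angles to HS, so HS runs along (−sin 177°, cos 177°); with |HS| = 18.0, S = (7.775, -30.01). Then |US| = |S − U| = 31.00.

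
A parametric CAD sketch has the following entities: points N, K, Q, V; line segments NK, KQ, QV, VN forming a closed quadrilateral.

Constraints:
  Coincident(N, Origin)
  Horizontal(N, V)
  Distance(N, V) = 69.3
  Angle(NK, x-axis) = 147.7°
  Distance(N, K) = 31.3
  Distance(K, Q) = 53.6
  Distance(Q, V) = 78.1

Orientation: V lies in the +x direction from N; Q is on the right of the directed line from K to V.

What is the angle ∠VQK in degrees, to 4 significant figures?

93.26°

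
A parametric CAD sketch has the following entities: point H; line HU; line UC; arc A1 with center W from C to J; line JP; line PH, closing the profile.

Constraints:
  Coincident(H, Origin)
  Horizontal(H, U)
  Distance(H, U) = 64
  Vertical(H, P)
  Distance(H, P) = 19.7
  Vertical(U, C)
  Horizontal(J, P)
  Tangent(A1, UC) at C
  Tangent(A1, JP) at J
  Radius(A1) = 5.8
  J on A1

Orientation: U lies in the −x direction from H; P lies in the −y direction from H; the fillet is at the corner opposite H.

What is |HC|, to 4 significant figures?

65.49

H is at the origin; HU is horizontal with |HU| = 64.0 and U on the −x side, so U = (-64.00, 0.000). H and P share the same x with |HP| = 19.7 and P on the −y side, so P = (0.000, -19.70). The virtual corner opposite H is at (-64.00, -19.70). Since A1 is tangent to UC there, WC ⟂ UC and the tangent condition forces WJ to be normal to JP, with radius 5.8, so the center W sits 5.8 in from both sides at W = (-58.20, -13.90). That places the tangent points at C = (-64.00, -13.90) on UC and J = (-58.20, -19.70) on JP. Then |HC| = |C − H| = 65.49.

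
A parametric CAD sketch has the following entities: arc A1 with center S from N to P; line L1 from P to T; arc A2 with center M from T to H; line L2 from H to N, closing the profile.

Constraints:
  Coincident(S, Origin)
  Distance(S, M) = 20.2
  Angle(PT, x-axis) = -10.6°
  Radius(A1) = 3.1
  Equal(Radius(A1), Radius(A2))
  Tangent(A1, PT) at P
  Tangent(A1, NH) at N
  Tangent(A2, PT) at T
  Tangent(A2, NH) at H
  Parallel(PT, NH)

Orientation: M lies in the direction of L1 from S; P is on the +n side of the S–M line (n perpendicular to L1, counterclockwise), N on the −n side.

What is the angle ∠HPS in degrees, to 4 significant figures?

72.94°

The slot axis is L1's direction at -10.6°, so u = (cos -10.6°, sin -10.6°) = (0.9829, -0.1840) and n = (−sin -10.6°, cos -10.6°) = (0.1840, 0.9829). S is at the origin and M lies 20.2 along u from S, so M = 20.2·u = (19.86, -3.716). Tangency of A1 to both parallel lines with radius 3.1 puts P and N at S ± 3.1·n: P = (0.5702, 3.047), N = (-0.5702, -3.047). Equal radii place T and H the same way about M: T = M + 3.1·n = (20.43, -0.6687), H = M − 3.1·n = (19.29, -6.763). Then cos ∠HPS = PH·PS / (|PH||PS|), giving 72.94°.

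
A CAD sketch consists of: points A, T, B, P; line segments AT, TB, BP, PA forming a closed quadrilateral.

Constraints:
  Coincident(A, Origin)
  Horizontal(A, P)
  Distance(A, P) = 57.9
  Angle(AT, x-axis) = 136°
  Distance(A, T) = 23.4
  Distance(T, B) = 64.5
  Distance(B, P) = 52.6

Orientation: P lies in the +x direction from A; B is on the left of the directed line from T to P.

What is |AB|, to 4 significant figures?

62.46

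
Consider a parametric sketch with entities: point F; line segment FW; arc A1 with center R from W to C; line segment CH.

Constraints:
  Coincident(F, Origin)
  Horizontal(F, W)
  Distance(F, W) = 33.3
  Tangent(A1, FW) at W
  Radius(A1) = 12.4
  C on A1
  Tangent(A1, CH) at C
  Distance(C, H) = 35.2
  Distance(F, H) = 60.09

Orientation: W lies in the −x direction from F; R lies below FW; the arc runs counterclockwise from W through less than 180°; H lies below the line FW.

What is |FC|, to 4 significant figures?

47.93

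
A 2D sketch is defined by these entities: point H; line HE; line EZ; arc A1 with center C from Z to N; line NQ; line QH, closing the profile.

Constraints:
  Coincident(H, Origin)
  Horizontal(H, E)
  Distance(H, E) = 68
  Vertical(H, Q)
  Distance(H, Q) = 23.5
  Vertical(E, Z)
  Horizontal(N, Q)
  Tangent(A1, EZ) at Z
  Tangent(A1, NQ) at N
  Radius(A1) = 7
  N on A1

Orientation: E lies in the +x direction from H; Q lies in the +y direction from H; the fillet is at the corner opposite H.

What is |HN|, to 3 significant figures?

65.4

H is at the origin; HE is horizontal with |HE| = 68.0 and E on the +x side, so E = (68.0, 0.00). HQ is vertical with |HQ| = 23.5 and Q on the +y side, so Q = (0.00, 23.5). The virtual corner opposite H is at (68.0, 23.5). A1 meets EZ tangentially, so CZ is at right angles to EZ and since A1 is tangent to NQ there, CN ⟂ NQ, with radius 7.0, so the center C sits 7.0 in from both sides at C = (61.0, 16.5). That places the tangent points at Z = (68.0, 16.5) on EZ and N = (61.0, 23.5) on NQ. Then |HN| = |N − H| = 65.4.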